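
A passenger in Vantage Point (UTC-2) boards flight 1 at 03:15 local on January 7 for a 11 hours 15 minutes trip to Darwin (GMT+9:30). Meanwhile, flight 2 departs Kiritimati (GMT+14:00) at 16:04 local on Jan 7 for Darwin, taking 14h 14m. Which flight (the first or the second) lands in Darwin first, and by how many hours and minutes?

the second, by 12 minutes

Flight 1 in UTC: 03:15 + 2:00 = 05:15 on Jan 7.
+11 hours 15 minutes → arrive 16:30 UTC on Jan 7.
Flight 2 in UTC: 16:04 − 14:00 = 02:04 on Jan 7.
+14 hours 14 minutes → arrive 16:18 UTC on Jan 7.
Flight 2 lands earlier by 12 minutes.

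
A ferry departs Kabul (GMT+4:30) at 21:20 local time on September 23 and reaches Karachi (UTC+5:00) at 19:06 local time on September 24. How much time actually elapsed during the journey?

21 hours 16 minutes

Departure in UTC: 21:20 − 4:30 = 16:50 on Sep 23.
Arrival in UTC: 19:06 − 5:00 = 14:06 on Sep 24.
Elapsed = 14:06 − 16:50 (+1 day) = 21 hours 16 minutes.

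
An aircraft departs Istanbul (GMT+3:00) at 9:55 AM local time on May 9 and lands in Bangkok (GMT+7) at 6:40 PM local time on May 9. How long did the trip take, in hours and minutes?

4 hours 45 minutes

Departure in UTC: 9:55 AM − 3:00 = 6:55 AM on May 9.
Arrival in UTC: 6:40 PM − 7:00 = 11:40 AM on May 9.
Elapsed = 11:40 AM − 6:55 AM = 4 hours 45 minutes.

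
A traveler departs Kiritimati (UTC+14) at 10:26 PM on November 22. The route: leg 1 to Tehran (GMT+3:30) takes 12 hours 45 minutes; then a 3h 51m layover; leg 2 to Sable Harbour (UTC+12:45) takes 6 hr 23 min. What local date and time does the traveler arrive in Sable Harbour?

Convert departure to UTC: 10:26 PM − 14:00 = 8:26 AM UTC on Nov 22.
Add 12 hours 45 minutes leg 1 → 9:11 PM UTC.
Add 3 hours 51 minutes layover in Tehran → 1:02 AM UTC (Nov 23).
Add 6 hours 23 minutes leg 2 → 7:25 AM UTC.
Sable Harbour is UTC+12:45, so local arrival = 7:25 AM + 12:45 = 8:10 PM on Nov 23.

8:10 PM on Nov 23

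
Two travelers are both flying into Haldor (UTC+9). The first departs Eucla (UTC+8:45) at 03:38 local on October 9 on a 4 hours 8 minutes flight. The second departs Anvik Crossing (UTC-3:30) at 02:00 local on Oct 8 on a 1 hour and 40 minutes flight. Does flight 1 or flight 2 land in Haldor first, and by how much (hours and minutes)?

Flight 1 in UTC: 03:38 − 8:45 = 18:53 on Oct 8.
+4 hours 8 minutes → arrive 23:01 UTC on Oct 8.
Flight 2 in UTC: 02:00 + 3:30 = 05:30 on Oct 8.
+1 hour and 40 minutes → arrive 07:10 UTC on Oct 8.
Flight 2 lands earlier by 15 hours 51 minutes.

the second, by 15 hours 51 minutes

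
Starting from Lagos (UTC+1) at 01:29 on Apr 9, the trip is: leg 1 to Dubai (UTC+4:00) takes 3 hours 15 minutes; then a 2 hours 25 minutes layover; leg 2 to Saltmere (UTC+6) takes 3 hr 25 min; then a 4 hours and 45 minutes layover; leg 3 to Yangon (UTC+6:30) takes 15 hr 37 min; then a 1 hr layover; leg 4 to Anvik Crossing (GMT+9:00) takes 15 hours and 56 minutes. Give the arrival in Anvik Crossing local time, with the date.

07:52 on April 11

Convert departure to UTC: 01:29 − 1:00 = 00:29 UTC on Apr 9.
Add 3 hours and 15 minutes leg 1 → 03:44 UTC.
Add 2 hours and 25 minutes layover in Dubai → 06:09 UTC.
Add 3 hours and 25 minutes leg 2 → 09:34 UTC.
Add 4 hours 45 minutes layover in Saltmere → 14:19 UTC.
Add 15 hours 37 minutes leg 3 → 05:56 UTC (Apr 10).
Add 1 hour layover in Yangon → 06:56 UTC.
Add 15 hours 56 minutes leg 4 → 22:52 UTC.
Anvik Crossing is UTC+9:00, so local arrival = 22:52 + 9:00 = 07:52 on Apr 11.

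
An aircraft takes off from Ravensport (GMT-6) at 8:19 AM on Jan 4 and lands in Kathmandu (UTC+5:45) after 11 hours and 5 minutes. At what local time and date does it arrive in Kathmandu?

7:09 AM on January 5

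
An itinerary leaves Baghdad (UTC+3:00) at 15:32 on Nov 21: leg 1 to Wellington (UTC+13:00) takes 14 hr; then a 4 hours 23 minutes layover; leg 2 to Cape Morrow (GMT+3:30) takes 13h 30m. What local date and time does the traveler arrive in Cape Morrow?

Convert departure to UTC: 15:32 − 3:00 = 12:32 UTC on Nov 21.
Add 14 hours leg 1 → 02:32 UTC (Nov 22).
Add 4 hours and 23 minutes layover in Wellington → 06:55 UTC.
Add 13 hours 30 minutes leg 2 → 20:25 UTC.
Cape Morrow is UTC+3:30, so local arrival = 20:25 + 3:30 = 23:55 on Nov 22.

23:55 on November 22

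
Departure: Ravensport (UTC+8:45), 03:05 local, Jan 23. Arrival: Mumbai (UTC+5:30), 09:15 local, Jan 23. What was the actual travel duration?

9 hours 25 minutes

Mumbai is 3:15 behind Ravensport.
Clock-face elapsed time (ignoring zones) is 6 hours 10 minutes.
Actual elapsed = 6 hours 10 minutes + 3:15 = 9 hours 25 minutes.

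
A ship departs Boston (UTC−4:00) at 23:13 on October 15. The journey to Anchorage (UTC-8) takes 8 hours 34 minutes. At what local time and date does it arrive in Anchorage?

Anchorage is 4:00 behind Boston.
After 8 hours 34 minutes it is 07:47 (Oct 16) in Boston.
Shift by the zone difference: 07:47 − 4:00 = 03:47 on Oct 16 in Anchorage.

03:47 on October 16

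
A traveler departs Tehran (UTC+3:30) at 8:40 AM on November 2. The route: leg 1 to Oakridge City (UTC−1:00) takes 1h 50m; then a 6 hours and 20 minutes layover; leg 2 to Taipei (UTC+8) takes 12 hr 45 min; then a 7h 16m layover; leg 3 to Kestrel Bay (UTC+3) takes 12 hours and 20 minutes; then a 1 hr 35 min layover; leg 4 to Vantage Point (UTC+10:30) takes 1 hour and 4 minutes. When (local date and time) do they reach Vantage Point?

10:50 AM on Nov 4

Convert departure to UTC: 8:40 AM − 3:30 = 5:10 AM UTC on Nov 2.
Add 1 hour 50 minutes leg 1 → 7:00 AM UTC.
Add 6 hours and 20 minutes layover in Oakridge City → 1:20 PM UTC.
Add 12 hours 45 minutes leg 2 → 2:05 AM UTC (Nov 3).
Add 7 hours and 16 minutes layover in Taipei → 9:21 AM UTC.
Add 12 hours and 20 minutes leg 3 → 9:41 PM UTC.
Add 1 hour 35 minutes layover in Kestrel Bay → 11:16 PM UTC.
Add 1 hour 4 minutes leg 4 → 12:20 AM UTC (Nov 4).
Vantage Point is UTC+10:30, so local arrival = 12:20 AM + 10:30 = 10:50 AM on Nov 4.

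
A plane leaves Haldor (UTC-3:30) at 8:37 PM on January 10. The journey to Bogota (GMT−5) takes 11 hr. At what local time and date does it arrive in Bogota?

6:07 AM on January 11

Convert departure to UTC: 8:37 PM + 3:30 = 12:07 AM UTC on Jan 11.
Add 11 hours travel time → 11:07 AM UTC.
Bogota is UTC−5:00, so local arrival = 11:07 AM − 5:00 = 6:07 AM on Jan 11.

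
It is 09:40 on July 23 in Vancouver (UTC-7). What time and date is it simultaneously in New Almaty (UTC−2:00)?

In UTC: 09:40 + 7:00 = 16:40 on Jul 23.
New Almaty is UTC−2:00: 16:40 − 2:00 = 14:40 on Jul 23.

14:40 on Jul 23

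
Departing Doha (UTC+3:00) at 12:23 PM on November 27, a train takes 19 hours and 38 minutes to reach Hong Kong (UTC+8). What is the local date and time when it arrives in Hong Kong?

Convert departure to UTC: 12:23 PM − 3:00 = 9:23 AM UTC on Nov 27.
Add 19 hours and 38 minutes travel time → 5:01 AM UTC (Nov 28).
Hong Kong is UTC+8:00, so local arrival = 5:01 AM + 8:00 = 1:01 PM on Nov 28.

1:01 PM on November 28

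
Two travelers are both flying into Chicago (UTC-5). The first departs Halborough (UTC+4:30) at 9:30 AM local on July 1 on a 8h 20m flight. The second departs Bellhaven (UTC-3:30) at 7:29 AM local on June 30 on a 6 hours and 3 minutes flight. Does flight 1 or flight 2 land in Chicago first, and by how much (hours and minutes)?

the second, by 20 hours 18 minutes

Flight 1 in UTC: 9:30 AM − 4:30 = 5:00 AM on Jul 1.
+8 hours 20 minutes → arrive 1:20 PM UTC on Jul 1.
Flight 2 in UTC: 7:29 AM + 3:30 = 10:59 AM on Jun 30.
+6 hours and 3 minutes → arrive 5:02 PM UTC on Jun 30.
Flight 2 lands earlier by 20 hours 18 minutes.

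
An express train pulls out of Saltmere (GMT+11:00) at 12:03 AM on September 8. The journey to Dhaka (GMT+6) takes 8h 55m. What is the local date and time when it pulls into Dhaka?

3:58 AM on Sep 8

Dhaka is 5:00 behind Saltmere.
After 8 hours and 55 minutes it is 8:58 AM in Saltmere.
Shift by the zone difference: 8:58 AM − 5:00 = 3:58 AM on Sep 8 in Dhaka.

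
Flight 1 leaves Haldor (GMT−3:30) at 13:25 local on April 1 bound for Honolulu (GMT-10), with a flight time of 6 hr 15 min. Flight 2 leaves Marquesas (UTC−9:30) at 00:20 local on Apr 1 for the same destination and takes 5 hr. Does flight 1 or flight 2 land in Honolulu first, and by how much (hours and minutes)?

Flight 1 in UTC: 13:25 + 3:30 = 16:55 on Apr 1.
+6 hours 15 minutes → arrive 23:10 UTC on Apr 1.
Flight 2 in UTC: 00:20 + 9:30 = 09:50 on Apr 1.
+5 hours → arrive 14:50 UTC on Apr 1.
Flight 2 lands earlier by 8 hours 20 minutes.

the second, by 8 hours 20 minutes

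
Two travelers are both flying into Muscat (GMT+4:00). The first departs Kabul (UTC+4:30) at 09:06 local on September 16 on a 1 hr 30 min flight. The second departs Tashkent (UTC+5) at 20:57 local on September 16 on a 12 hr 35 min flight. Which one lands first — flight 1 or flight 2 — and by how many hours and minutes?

Flight 1 in UTC: 09:06 − 4:30 = 04:36 on Sep 16.
+1 hour and 30 minutes → arrive 06:06 UTC on Sep 16.
Flight 2 in UTC: 20:57 − 5:00 = 15:57 on Sep 16.
+12 hours and 35 minutes → arrive 04:32 UTC on Sep 17.
Flight 1 lands earlier by 22 hours 26 minutes.

the first, by 22 hours 26 minutes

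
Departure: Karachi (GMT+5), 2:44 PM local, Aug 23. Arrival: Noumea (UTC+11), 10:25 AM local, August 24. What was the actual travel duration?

Departure in UTC: 2:44 PM − 5:00 = 9:44 AM on Aug 23.
Arrival in UTC: 10:25 AM − 11:00 = 11:25 PM on Aug 23.
Elapsed = 11:25 PM − 9:44 AM = 13 hours 41 minutes.

13 hours 41 minutes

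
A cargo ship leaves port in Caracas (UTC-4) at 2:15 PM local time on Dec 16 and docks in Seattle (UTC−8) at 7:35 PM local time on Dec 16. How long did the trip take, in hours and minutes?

Departure in UTC: 2:15 PM + 4:00 = 6:15 PM on Dec 16.
Arrival in UTC: 7:35 PM + 8:00 = 3:35 AM on Dec 17.
Elapsed = 3:35 AM − 6:15 PM (+1 day) = 9 hours 20 minutes.

9 hours 20 minutes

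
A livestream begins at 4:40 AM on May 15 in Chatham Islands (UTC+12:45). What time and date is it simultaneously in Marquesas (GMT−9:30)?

In UTC: 4:40 AM − 12:45 = 3:55 PM on May 14.
Marquesas is UTC−9:30: 3:55 PM − 9:30 = 6:25 AM on May 14.

6:25 AM on May 14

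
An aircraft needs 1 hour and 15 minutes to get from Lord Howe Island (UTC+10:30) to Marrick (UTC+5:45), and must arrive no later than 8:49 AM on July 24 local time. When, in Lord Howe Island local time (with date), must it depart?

12:19 PM on Jul 24

Target arrival in UTC: 8:49 AM − 5:45 = 3:04 AM on Jul 24.
Subtract 1 hour 15 minutes → departure 1:49 AM UTC on Jul 24.
Lord Howe Island is UTC+10:30: 1:49 AM + 10:30 = 12:19 PM on Jul 24.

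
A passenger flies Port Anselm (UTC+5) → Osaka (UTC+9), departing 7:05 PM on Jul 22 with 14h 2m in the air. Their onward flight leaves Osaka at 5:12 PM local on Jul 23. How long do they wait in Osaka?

4 hours 5 minutes

Convert departure to UTC: 7:05 PM − 5:00 = 2:05 PM UTC on Jul 22.
Add 14 hours and 2 minutes flight time → 4:07 AM UTC (Jul 23).
Osaka is UTC+9:00, so local arrival = 4:07 AM + 9:00 = 1:07 PM on Jul 23.
Layover = 5:12 PM − 1:07 PM = 4 hours 5 minutes.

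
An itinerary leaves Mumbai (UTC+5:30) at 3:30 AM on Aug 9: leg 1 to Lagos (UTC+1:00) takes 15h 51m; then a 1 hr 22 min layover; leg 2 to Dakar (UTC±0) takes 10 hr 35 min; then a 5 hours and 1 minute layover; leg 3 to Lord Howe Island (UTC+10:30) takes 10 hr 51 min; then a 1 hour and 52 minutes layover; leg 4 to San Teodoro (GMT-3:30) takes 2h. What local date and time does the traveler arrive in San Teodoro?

6:02 PM on August 10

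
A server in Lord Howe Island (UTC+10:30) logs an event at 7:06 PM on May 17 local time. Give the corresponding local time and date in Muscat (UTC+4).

In UTC: 7:06 PM − 10:30 = 8:36 AM on May 17.
Muscat is UTC+4:00: 8:36 AM + 4:00 = 12:36 PM on May 17.

12:36 PM on May 17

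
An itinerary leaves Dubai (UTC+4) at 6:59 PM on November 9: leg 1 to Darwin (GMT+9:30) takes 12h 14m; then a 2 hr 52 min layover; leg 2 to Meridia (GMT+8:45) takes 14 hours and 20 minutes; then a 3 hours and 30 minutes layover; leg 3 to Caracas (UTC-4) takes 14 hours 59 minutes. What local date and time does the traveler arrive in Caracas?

Convert departure to UTC: 6:59 PM − 4:00 = 2:59 PM UTC on Nov 9.
Add 12 hours and 14 minutes leg 1 → 3:13 AM UTC (Nov 10).
Add 2 hours 52 minutes layover in Darwin → 6:05 AM UTC.
Add 14 hours and 20 minutes leg 2 → 8:25 PM UTC.
Add 3 hours and 30 minutes layover in Meridia → 11:55 PM UTC.
Add 14 hours and 59 minutes leg 3 → 2:54 PM UTC (Nov 11).
Caracas is UTC−4:00, so local arrival = 2:54 PM − 4:00 = 10:54 AM on Nov 11.

10:54 AM on November 11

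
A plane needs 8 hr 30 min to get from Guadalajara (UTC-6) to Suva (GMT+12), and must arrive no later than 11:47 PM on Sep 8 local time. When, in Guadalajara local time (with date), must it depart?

9:17 PM on September 7

Target arrival in UTC: 11:47 PM − 12:00 = 11:47 AM on Sep 8.
Subtract 8 hours and 30 minutes → departure 3:17 AM UTC on Sep 8.
Guadalajara is UTC−6:00: 3:17 AM − 6:00 = 9:17 PM on Sep 7.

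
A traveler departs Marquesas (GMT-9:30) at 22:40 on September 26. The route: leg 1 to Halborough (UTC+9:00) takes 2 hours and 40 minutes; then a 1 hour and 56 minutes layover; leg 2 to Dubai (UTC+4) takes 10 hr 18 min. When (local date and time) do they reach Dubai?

03:04 on September 28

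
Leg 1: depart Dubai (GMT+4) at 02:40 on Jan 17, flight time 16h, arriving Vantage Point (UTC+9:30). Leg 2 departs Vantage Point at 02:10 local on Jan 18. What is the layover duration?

2 hours

Convert departure to UTC: 02:40 − 4:00 = 22:40 UTC on Jan 16.
Add 16 hours flight time → 14:40 UTC (Jan 17).
Vantage Point is UTC+9:30, so local arrival = 14:40 + 9:30 = 00:10 on Jan 18.
Layover = 02:10 − 00:10 = 2 hours.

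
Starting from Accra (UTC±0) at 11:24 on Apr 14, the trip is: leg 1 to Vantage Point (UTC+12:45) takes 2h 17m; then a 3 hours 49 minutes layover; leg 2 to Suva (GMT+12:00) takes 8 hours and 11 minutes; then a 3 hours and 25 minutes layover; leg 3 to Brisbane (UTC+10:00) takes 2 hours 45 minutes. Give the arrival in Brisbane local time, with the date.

17:51 on Apr 15

Accra is at UTC+0, so departure is already 11:24 UTC on Apr 14.
Add 2 hours and 17 minutes leg 1 → 13:41 UTC.
Add 3 hours and 49 minutes layover in Vantage Point → 17:30 UTC.
Add 8 hours and 11 minutes leg 2 → 01:41 UTC (Apr 15).
Add 3 hours and 25 minutes layover in Suva → 05:06 UTC.
Add 2 hours and 45 minutes leg 3 → 07:51 UTC.
Brisbane is UTC+10:00, so local arrival = 07:51 + 10:00 = 17:51 on Apr 15.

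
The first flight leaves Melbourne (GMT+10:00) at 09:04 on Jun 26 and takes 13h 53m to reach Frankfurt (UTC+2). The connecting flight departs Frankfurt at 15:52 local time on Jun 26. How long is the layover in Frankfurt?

55 minutes

Convert departure to UTC: 09:04 − 10:00 = 23:04 UTC on Jun 25.
Add 13 hours and 53 minutes flight time → 12:57 UTC (Jun 26).
Frankfurt is UTC+2:00, so local arrival = 12:57 + 2:00 = 14:57 on Jun 26.
Layover = 15:52 − 14:57 = 55 minutes.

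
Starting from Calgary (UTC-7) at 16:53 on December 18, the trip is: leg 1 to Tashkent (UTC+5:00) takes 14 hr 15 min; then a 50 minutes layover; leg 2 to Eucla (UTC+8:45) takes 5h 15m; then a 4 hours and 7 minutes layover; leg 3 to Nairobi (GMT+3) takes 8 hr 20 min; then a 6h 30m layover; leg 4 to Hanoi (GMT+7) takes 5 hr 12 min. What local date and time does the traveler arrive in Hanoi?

Convert departure to UTC: 16:53 + 7:00 = 23:53 UTC on Dec 18.
Add 14 hours 15 minutes leg 1 → 14:08 UTC (Dec 19).
Add 50 minutes layover in Tashkent → 14:58 UTC.
Add 5 hours 15 minutes leg 2 → 20:13 UTC.
Add 4 hours and 7 minutes layover in Eucla → 00:20 UTC (Dec 20).
Add 8 hours 20 minutes leg 3 → 08:40 UTC.
Add 6 hours and 30 minutes layover in Nairobi → 15:10 UTC.
Add 5 hours 12 minutes leg 4 → 20:22 UTC.
Hanoi is UTC+7:00, so local arrival = 20:22 + 7:00 = 03:22 on Dec 21.

03:22 on December 21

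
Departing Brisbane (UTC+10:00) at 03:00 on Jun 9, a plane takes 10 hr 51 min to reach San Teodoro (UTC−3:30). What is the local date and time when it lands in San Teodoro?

00:21 on June 9

Convert departure to UTC: 03:00 − 10:00 = 17:00 UTC on Jun 8.
Add 10 hours and 51 minutes travel time → 03:51 UTC (Jun 9).
San Teodoro is UTC−3:30, so local arrival = 03:51 − 3:30 = 00:21 on Jun 9.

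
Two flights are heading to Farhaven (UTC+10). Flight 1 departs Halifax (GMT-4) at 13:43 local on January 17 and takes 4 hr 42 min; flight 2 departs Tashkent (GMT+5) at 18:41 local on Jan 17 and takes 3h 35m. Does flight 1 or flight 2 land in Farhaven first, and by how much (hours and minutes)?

Flight 1 in UTC: 13:43 + 4:00 = 17:43 on Jan 17.
+4 hours and 42 minutes → arrive 22:25 UTC on Jan 17.
Flight 2 in UTC: 18:41 − 5:00 = 13:41 on Jan 17.
+3 hours 35 minutes → arrive 17:16 UTC on Jan 17.
Flight 2 lands earlier by 5 hours 9 minutes.

the second, by 5 hours 9 minutes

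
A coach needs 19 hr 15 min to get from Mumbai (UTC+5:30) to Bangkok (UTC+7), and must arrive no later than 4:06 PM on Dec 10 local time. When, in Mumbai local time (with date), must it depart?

7:21 PM on Dec 9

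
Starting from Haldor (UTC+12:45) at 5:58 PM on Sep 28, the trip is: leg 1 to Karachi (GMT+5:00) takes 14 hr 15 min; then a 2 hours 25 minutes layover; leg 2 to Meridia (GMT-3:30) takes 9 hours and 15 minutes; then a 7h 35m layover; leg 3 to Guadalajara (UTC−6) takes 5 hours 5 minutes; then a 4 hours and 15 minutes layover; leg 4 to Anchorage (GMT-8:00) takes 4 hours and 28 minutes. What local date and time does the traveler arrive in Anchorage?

Convert departure to UTC: 5:58 PM − 12:45 = 5:13 AM UTC on Sep 28.
Add 14 hours and 15 minutes leg 1 → 7:28 PM UTC.
Add 2 hours and 25 minutes layover in Karachi → 9:53 PM UTC.
Add 9 hours 15 minutes leg 2 → 7:08 AM UTC (Sep 29).
Add 7 hours and 35 minutes layover in Meridia → 2:43 PM UTC.
Add 5 hours 5 minutes leg 3 → 7:48 PM UTC.
Add 4 hours and 15 minutes layover in Guadalajara → 12:03 AM UTC (Sep 30).
Add 4 hours 28 minutes leg 4 → 4:31 AM UTC.
Anchorage is UTC−8:00, so local arrival = 4:31 AM − 8:00 = 8:31 PM on Sep 29.

8:31 PM on September 29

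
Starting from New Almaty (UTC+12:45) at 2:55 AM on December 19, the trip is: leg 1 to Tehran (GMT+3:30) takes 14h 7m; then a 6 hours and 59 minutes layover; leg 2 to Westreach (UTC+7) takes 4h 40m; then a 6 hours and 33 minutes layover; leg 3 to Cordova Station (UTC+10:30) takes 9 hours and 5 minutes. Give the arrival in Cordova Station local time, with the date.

6:04 PM on December 20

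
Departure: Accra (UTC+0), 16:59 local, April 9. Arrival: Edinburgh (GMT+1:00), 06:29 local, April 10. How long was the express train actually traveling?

Edinburgh is 1:00 ahead of Accra.
Clock-face elapsed time (ignoring zones) is 13 hours 30 minutes.
Actual elapsed = 13 hours 30 minutes − 1:00 = 12 hours 30 minutes.

12 hours 30 minutes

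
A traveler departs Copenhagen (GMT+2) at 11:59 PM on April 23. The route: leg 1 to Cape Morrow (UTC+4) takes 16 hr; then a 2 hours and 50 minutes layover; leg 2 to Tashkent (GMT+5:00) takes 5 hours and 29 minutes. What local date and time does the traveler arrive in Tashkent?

3:18 AM on Apr 25

Convert departure to UTC: 11:59 PM − 2:00 = 9:59 PM UTC on Apr 23.
Add 16 hours leg 1 → 1:59 PM UTC (Apr 24).
Add 2 hours 50 minutes layover in Cape Morrow → 4:49 PM UTC.
Add 5 hours and 29 minutes leg 2 → 10:18 PM UTC.
Tashkent is UTC+5:00, so local arrival = 10:18 PM + 5:00 = 3:18 AM on Apr 25.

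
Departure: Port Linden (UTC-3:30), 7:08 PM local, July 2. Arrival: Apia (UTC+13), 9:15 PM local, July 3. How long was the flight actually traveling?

9 hours 37 minutes

Departure in UTC: 7:08 PM + 3:30 = 10:38 PM on Jul 2.
Arrival in UTC: 9:15 PM − 13:00 = 8:15 AM on Jul 3.
Elapsed = 8:15 AM − 10:38 PM (+1 day) = 9 hours 37 minutes.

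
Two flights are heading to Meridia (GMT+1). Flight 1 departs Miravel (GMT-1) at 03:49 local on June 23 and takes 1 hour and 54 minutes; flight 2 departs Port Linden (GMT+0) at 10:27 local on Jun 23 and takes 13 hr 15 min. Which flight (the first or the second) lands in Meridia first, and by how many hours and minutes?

Flight 1 in UTC: 03:49 + 1:00 = 04:49 on Jun 23.
+1 hour and 54 minutes → arrive 06:43 UTC on Jun 23.
Flight 2 departs at 10:27 UTC (Jun 23).
+13 hours and 15 minutes → arrive 23:42 UTC on Jun 23.
Flight 1 lands earlier by 16 hours 59 minutes.

the first, by 16 hours 59 minutes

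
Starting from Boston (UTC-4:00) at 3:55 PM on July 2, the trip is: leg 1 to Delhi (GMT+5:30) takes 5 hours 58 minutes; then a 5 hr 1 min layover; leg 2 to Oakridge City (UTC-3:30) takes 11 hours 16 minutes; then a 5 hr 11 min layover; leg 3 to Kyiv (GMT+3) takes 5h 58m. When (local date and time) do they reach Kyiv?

8:19 AM on July 4

Convert departure to UTC: 3:55 PM + 4:00 = 7:55 PM UTC on Jul 2.
Add 5 hours and 58 minutes leg 1 → 1:53 AM UTC (Jul 3).
Add 5 hours 1 minute layover in Delhi → 6:54 AM UTC.
Add 11 hours 16 minutes leg 2 → 6:10 PM UTC.
Add 5 hours 11 minutes layover in Oakridge City → 11:21 PM UTC.
Add 5 hours 58 minutes leg 3 → 5:19 AM UTC (Jul 4).
Kyiv is UTC+3:00, so local arrival = 5:19 AM + 3:00 = 8:19 AM on Jul 4.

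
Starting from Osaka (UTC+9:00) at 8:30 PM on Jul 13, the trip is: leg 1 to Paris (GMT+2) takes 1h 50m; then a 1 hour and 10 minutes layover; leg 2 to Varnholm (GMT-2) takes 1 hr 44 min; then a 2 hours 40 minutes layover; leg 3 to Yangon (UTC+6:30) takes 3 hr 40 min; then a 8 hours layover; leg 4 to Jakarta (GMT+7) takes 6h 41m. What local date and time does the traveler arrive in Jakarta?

8:15 PM on July 14

Convert departure to UTC: 8:30 PM − 9:00 = 11:30 AM UTC on Jul 13.
Add 1 hour 50 minutes leg 1 → 1:20 PM UTC.
Add 1 hour 10 minutes layover in Paris → 2:30 PM UTC.
Add 1 hour 44 minutes leg 2 → 4:14 PM UTC.
Add 2 hours 40 minutes layover in Varnholm → 6:54 PM UTC.
Add 3 hours 40 minutes leg 3 → 10:34 PM UTC.
Add 8 hours layover in Yangon → 6:34 AM UTC (Jul 14).
Add 6 hours 41 minutes leg 4 → 1:15 PM UTC.
Jakarta is UTC+7:00, so local arrival = 1:15 PM + 7:00 = 8:15 PM on Jul 14.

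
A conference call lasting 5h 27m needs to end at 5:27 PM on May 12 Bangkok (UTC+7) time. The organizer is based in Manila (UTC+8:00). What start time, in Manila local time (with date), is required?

1:00 PM on May 12

Target end time in UTC: 5:27 PM − 7:00 = 10:27 AM on May 12.
Subtract 5 hours 27 minutes → start 5:00 AM UTC on May 12.
Manila is UTC+8:00: 5:00 AM + 8:00 = 1:00 PM on May 12.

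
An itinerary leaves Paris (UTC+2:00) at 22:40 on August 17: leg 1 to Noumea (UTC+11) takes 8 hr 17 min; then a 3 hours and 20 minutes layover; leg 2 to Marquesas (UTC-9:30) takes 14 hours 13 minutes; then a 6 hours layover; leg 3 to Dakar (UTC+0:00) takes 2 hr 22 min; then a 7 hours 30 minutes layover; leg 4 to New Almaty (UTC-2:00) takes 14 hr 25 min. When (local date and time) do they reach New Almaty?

Convert departure to UTC: 22:40 − 2:00 = 20:40 UTC on Aug 17.
Add 8 hours and 17 minutes leg 1 → 04:57 UTC (Aug 18).
Add 3 hours and 20 minutes layover in Noumea → 08:17 UTC.
Add 14 hours and 13 minutes leg 2 → 22:30 UTC.
Add 6 hours layover in Marquesas → 04:30 UTC (Aug 19).
Add 2 hours 22 minutes leg 3 → 06:52 UTC.
Add 7 hours and 30 minutes layover in Dakar → 14:22 UTC.
Add 14 hours and 25 minutes leg 4 → 04:47 UTC (Aug 20).
New Almaty is UTC−2:00, so local arrival = 04:47 − 2:00 = 02:47 on Aug 20.

02:47 on Aug 20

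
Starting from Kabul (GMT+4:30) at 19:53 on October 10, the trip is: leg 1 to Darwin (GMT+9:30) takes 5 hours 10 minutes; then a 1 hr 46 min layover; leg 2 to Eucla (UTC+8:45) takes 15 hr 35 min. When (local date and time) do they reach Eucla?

22:39 on Oct 11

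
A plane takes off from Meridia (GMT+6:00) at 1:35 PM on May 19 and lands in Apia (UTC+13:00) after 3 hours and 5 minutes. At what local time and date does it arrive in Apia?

11:40 PM on May 19

Convert departure to UTC: 1:35 PM − 6:00 = 7:35 AM UTC on May 19.
Add 3 hours 5 minutes travel time → 10:40 AM UTC.
Apia is UTC+13:00, so local arrival = 10:40 AM + 13:00 = 11:40 PM on May 19.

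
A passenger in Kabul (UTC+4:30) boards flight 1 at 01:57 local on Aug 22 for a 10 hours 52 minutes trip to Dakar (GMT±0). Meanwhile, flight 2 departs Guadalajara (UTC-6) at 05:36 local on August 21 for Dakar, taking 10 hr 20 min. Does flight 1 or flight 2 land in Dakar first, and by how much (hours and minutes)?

the second, by 10 hours 23 minutes

Flight 1 in UTC: 01:57 − 4:30 = 21:27 on Aug 21.
+10 hours and 52 minutes → arrive 08:19 UTC on Aug 22.
Flight 2 in UTC: 05:36 + 6:00 = 11:36 on Aug 21.
+10 hours 20 minutes → arrive 21:56 UTC on Aug 21.
Flight 2 lands earlier by 10 hours 23 minutes.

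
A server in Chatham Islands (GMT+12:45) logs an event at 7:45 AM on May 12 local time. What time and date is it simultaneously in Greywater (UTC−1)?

In UTC: 7:45 AM − 12:45 = 7:00 PM on May 11.
Greywater is UTC−1:00: 7:00 PM − 1:00 = 6:00 PM on May 11.

6:00 PM on May 11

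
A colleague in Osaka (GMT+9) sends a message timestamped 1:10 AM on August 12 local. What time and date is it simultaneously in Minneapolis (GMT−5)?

11:10 AM on August 11

In UTC: 1:10 AM − 9:00 = 4:10 PM on Aug 11.
Minneapolis is UTC−5:00: 4:10 PM − 5:00 = 11:10 AM on Aug 11.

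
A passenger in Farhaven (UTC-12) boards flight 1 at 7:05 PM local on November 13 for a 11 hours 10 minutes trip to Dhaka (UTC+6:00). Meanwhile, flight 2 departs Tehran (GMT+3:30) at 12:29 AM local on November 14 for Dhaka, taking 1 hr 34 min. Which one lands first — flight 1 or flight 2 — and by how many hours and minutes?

the second, by 19 hours 42 minutes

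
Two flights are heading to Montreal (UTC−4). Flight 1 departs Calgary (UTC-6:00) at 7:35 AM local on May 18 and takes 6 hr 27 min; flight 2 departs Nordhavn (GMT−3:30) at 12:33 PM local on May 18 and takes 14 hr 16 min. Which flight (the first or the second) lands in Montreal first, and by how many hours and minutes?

Flight 1 in UTC: 7:35 AM + 6:00 = 1:35 PM on May 18.
+6 hours and 27 minutes → arrive 8:02 PM UTC on May 18.
Flight 2 in UTC: 12:33 PM + 3:30 = 4:03 PM on May 18.
+14 hours and 16 minutes → arrive 6:19 AM UTC on May 19.
Flight 1 lands earlier by 10 hours 17 minutes.

the first, by 10 hours 17 minutes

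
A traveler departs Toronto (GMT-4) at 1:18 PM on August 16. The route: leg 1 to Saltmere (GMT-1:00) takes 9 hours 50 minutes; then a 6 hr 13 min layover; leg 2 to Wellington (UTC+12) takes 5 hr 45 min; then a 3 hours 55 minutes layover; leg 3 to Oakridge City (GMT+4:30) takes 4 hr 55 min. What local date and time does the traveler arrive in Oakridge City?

4:26 AM on August 18

Convert departure to UTC: 1:18 PM + 4:00 = 5:18 PM UTC on Aug 16.
Add 9 hours and 50 minutes leg 1 → 3:08 AM UTC (Aug 17).
Add 6 hours 13 minutes layover in Saltmere → 9:21 AM UTC.
Add 5 hours 45 minutes leg 2 → 3:06 PM UTC.
Add 3 hours and 55 minutes layover in Wellington → 7:01 PM UTC.
Add 4 hours and 55 minutes leg 3 → 11:56 PM UTC.
Oakridge City is UTC+4:30, so local arrival = 11:56 PM + 4:30 = 4:26 AM on Aug 18.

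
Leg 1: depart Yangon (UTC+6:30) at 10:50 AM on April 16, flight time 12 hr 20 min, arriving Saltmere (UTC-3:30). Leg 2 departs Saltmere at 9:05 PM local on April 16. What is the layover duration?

Convert departure to UTC: 10:50 AM − 6:30 = 4:20 AM UTC on Apr 16.
Add 12 hours 20 minutes flight time → 4:40 PM UTC.
Saltmere is UTC−3:30, so local arrival = 4:40 PM − 3:30 = 1:10 PM on Apr 16.
Layover = 9:05 PM − 1:10 PM = 7 hours 55 minutes.

7 hours 55 minutes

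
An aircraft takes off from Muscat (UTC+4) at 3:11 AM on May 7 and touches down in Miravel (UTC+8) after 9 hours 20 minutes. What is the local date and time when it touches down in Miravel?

4:31 PM on May 7

Convert departure to UTC: 3:11 AM − 4:00 = 11:11 PM UTC on May 6.
Add 9 hours and 20 minutes travel time → 8:31 AM UTC (May 7).
Miravel is UTC+8:00, so local arrival = 8:31 AM + 8:00 = 4:31 PM on May 7.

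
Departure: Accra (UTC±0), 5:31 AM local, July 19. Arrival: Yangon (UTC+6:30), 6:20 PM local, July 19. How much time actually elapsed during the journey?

Departure is already UTC: 5:31 AM on Jul 19.
Arrival in UTC: 6:20 PM − 6:30 = 11:50 AM on Jul 19.
Elapsed = 11:50 AM − 5:31 AM = 6 hours 19 minutes.

6 hours 19 minutes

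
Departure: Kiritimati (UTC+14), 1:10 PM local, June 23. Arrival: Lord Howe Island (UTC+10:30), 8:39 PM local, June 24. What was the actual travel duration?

34 hours 59 minutes

Departure in UTC: 1:10 PM − 14:00 = 11:10 PM on Jun 22.
Arrival in UTC: 8:39 PM − 10:30 = 10:09 AM on Jun 24.
Elapsed = 10:09 AM − 11:10 PM (+2 days) = 34 hours 59 minutes.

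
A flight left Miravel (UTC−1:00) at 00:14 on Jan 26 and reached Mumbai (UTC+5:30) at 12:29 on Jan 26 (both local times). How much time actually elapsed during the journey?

Departure in UTC: 00:14 + 1:00 = 01:14 on Jan 26.
Arrival in UTC: 12:29 − 5:30 = 06:59 on Jan 26.
Elapsed = 06:59 − 01:14 = 5 hours 45 minutes.

5 hours 45 minutes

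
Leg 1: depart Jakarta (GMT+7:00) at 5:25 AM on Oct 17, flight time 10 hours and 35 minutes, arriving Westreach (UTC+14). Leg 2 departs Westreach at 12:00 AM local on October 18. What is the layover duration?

1 hour

Convert departure to UTC: 5:25 AM − 7:00 = 10:25 PM UTC on Oct 16.
Add 10 hours 35 minutes flight time → 9:00 AM UTC (Oct 17).
Westreach is UTC+14:00, so local arrival = 9:00 AM + 14:00 = 11:00 PM on Oct 17.
Layover = 12:00 AM − 11:00 PM (+1 day) = 1 hour.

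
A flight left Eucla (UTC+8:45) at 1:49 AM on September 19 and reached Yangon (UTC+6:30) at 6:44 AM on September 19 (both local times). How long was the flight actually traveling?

7 hours 10 minutes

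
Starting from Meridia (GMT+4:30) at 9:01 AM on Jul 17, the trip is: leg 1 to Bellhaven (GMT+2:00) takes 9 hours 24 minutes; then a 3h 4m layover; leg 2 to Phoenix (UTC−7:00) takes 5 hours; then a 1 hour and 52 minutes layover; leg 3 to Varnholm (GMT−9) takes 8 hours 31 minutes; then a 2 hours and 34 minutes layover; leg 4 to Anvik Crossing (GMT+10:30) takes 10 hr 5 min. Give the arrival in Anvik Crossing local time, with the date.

Convert departure to UTC: 9:01 AM − 4:30 = 4:31 AM UTC on Jul 17.
Add 9 hours 24 minutes leg 1 → 1:55 PM UTC.
Add 3 hours and 4 minutes layover in Bellhaven → 4:59 PM UTC.
Add 5 hours leg 2 → 9:59 PM UTC.
Add 1 hour and 52 minutes layover in Phoenix → 11:51 PM UTC.
Add 8 hours and 31 minutes leg 3 → 8:22 AM UTC (Jul 18).
Add 2 hours and 34 minutes layover in Varnholm → 10:56 AM UTC.
Add 10 hours 5 minutes leg 4 → 9:01 PM UTC.
Anvik Crossing is UTC+10:30, so local arrival = 9:01 PM + 10:30 = 7:31 AM on Jul 19.

7:31 AM on Jul 19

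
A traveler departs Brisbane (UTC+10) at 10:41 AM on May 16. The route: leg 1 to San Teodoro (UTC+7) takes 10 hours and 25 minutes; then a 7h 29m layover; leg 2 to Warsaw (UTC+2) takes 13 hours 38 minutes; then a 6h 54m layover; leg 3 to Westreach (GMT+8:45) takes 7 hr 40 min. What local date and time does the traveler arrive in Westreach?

Convert departure to UTC: 10:41 AM − 10:00 = 12:41 AM UTC on May 16.
Add 10 hours and 25 minutes leg 1 → 11:06 AM UTC.
Add 7 hours 29 minutes layover in San Teodoro → 6:35 PM UTC.
Add 13 hours 38 minutes leg 2 → 8:13 AM UTC (May 17).
Add 6 hours 54 minutes layover in Warsaw → 3:07 PM UTC.
Add 7 hours and 40 minutes leg 3 → 10:47 PM UTC.
Westreach is UTC+8:45, so local arrival = 10:47 PM + 8:45 = 7:32 AM on May 18.

7:32 AM on May 18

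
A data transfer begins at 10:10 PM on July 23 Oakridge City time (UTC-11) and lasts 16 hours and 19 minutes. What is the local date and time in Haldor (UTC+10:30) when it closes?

11:59 AM on Jul 25

Convert start to UTC: 10:10 PM + 11:00 = 9:10 AM UTC on Jul 24.
Add 16 hours and 19 minutes duration → 1:29 AM UTC (Jul 25).
Haldor is UTC+10:30, so local end time = 1:29 AM + 10:30 = 11:59 AM on Jul 25.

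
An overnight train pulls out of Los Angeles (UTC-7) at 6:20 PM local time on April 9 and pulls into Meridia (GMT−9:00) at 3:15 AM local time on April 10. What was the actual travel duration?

Departure in UTC: 6:20 PM + 7:00 = 1:20 AM on Apr 10.
Arrival in UTC: 3:15 AM + 9:00 = 12:15 PM on Apr 10.
Elapsed = 12:15 PM − 1:20 AM = 10 hours 55 minutes.

10 hours 55 minutes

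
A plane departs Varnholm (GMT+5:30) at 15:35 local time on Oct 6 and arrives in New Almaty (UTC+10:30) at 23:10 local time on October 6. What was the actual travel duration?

Departure in UTC: 15:35 − 5:30 = 10:05 on Oct 6.
Arrival in UTC: 23:10 − 10:30 = 12:40 on Oct 6.
Elapsed = 12:40 − 10:05 = 2 hours 35 minutes.

2 hours 35 minutes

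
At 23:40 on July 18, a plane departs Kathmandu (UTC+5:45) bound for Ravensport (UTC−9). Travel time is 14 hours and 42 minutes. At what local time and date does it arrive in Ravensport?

23:37 on Jul 18

Convert departure to UTC: 23:40 − 5:45 = 17:55 UTC on Jul 18.
Add 14 hours and 42 minutes travel time → 08:37 UTC (Jul 19).
Ravensport is UTC−9:00, so local arrival = 08:37 − 9:00 = 23:37 on Jul 18.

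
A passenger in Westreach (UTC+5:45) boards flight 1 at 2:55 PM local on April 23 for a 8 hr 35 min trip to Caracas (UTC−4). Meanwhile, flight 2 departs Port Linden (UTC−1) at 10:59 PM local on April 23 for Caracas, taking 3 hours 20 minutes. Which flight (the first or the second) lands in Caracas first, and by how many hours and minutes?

the first, by 9 hours 34 minutes

Flight 1 in UTC: 2:55 PM − 5:45 = 9:10 AM on Apr 23.
+8 hours 35 minutes → arrive 5:45 PM UTC on Apr 23.
Flight 2 in UTC: 10:59 PM + 1:00 = 11:59 PM on Apr 23.
+3 hours and 20 minutes → arrive 3:19 AM UTC on Apr 24.
Flight 1 lands earlier by 9 hours 34 minutes.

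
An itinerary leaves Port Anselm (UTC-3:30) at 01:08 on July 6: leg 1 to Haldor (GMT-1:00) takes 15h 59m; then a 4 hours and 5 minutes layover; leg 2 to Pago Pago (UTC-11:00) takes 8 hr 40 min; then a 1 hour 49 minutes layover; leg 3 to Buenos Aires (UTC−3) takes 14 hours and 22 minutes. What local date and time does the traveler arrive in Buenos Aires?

22:33 on July 7

Convert departure to UTC: 01:08 + 3:30 = 04:38 UTC on Jul 6.
Add 15 hours and 59 minutes leg 1 → 20:37 UTC.
Add 4 hours and 5 minutes layover in Haldor → 00:42 UTC (Jul 7).
Add 8 hours and 40 minutes leg 2 → 09:22 UTC.
Add 1 hour and 49 minutes layover in Pago Pago → 11:11 UTC.
Add 14 hours and 22 minutes leg 3 → 01:33 UTC (Jul 8).
Buenos Aires is UTC−3:00, so local arrival = 01:33 − 3:00 = 22:33 on Jul 7.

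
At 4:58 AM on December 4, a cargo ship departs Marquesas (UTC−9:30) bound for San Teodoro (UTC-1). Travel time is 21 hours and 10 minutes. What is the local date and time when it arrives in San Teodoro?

Convert departure to UTC: 4:58 AM + 9:30 = 2:28 PM UTC on Dec 4.
Add 21 hours and 10 minutes travel time → 11:38 AM UTC (Dec 5).
San Teodoro is UTC−1:00, so local arrival = 11:38 AM − 1:00 = 10:38 AM on Dec 5.

10:38 AM on December 5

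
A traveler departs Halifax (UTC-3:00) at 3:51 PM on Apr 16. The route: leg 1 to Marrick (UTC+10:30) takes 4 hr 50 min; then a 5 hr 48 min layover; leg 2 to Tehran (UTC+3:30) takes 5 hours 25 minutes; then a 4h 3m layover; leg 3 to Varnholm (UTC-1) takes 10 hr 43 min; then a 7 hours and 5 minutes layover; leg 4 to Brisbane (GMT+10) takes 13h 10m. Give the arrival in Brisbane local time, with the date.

7:55 AM on April 19

Convert departure to UTC: 3:51 PM + 3:00 = 6:51 PM UTC on Apr 16.
Add 4 hours 50 minutes leg 1 → 11:41 PM UTC.
Add 5 hours and 48 minutes layover in Marrick → 5:29 AM UTC (Apr 17).
Add 5 hours and 25 minutes leg 2 → 10:54 AM UTC.
Add 4 hours 3 minutes layover in Tehran → 2:57 PM UTC.
Add 10 hours 43 minutes leg 3 → 1:40 AM UTC (Apr 18).
Add 7 hours and 5 minutes layover in Varnholm → 8:45 AM UTC.
Add 13 hours and 10 minutes leg 4 → 9:55 PM UTC.
Brisbane is UTC+10:00, so local arrival = 9:55 PM + 10:00 = 7:55 AM on Apr 19.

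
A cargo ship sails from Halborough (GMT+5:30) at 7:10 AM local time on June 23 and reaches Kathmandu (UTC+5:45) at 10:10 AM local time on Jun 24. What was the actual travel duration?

26 hours 45 minutes

Kathmandu is 0:15 ahead of Halborough.
Clock-face elapsed time (ignoring zones) is 27 hours.
Actual elapsed = 27 hours − 0:15 = 26 hours 45 minutes.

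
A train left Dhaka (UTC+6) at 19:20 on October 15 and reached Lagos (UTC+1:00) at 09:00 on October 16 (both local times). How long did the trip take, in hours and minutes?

Departure in UTC: 19:20 − 6:00 = 13:20 on Oct 15.
Arrival in UTC: 09:00 − 1:00 = 08:00 on Oct 16.
Elapsed = 08:00 − 13:20 (+1 day) = 18 hours 40 minutes.

18 hours 40 minutes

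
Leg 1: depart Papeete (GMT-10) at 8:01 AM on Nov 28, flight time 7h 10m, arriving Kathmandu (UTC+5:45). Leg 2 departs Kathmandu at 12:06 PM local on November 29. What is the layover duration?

5 hours 10 minutes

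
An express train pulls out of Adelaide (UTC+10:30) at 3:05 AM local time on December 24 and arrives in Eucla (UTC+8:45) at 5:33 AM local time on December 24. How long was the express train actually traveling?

Eucla is 1:45 behind Adelaide.
Clock-face elapsed time (ignoring zones) is 2 hours 28 minutes.
Actual elapsed = 2 hours 28 minutes + 1:45 = 4 hours 13 minutes.

4 hours 13 minutes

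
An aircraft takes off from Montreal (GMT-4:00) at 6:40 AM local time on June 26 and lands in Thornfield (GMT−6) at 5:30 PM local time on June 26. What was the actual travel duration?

12 hours 50 minutes

Departure in UTC: 6:40 AM + 4:00 = 10:40 AM on Jun 26.
Arrival in UTC: 5:30 PM + 6:00 = 11:30 PM on Jun 26.
Elapsed = 11:30 PM − 10:40 AM = 12 hours 50 minutes.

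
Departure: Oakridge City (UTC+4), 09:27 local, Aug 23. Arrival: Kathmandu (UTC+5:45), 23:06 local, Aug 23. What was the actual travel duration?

Kathmandu is 1:45 ahead of Oakridge City.
Clock-face elapsed time (ignoring zones) is 13 hours 39 minutes.
Actual elapsed = 13 hours 39 minutes − 1:45 = 11 hours 54 minutes.

11 hours 54 minutes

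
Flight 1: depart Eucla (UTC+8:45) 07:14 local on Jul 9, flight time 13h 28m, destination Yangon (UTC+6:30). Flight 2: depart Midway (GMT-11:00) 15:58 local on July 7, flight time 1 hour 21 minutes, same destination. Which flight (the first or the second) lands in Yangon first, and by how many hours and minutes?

the second, by 31 hours 38 minutes

Flight 1 in UTC: 07:14 − 8:45 = 22:29 on Jul 8.
+13 hours and 28 minutes → arrive 11:57 UTC on Jul 9.
Flight 2 in UTC: 15:58 + 11:00 = 02:58 on Jul 8.
+1 hour and 21 minutes → arrive 04:19 UTC on Jul 8.
Flight 2 lands earlier by 31 hours 38 minutes.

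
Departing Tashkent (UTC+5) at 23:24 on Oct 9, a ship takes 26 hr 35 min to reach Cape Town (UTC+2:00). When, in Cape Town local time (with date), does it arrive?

Convert departure to UTC: 23:24 − 5:00 = 18:24 UTC on Oct 9.
Add 26 hours and 35 minutes travel time → 20:59 UTC (Oct 10).
Cape Town is UTC+2:00, so local arrival = 20:59 + 2:00 = 22:59 on Oct 10.

22:59 on Oct 10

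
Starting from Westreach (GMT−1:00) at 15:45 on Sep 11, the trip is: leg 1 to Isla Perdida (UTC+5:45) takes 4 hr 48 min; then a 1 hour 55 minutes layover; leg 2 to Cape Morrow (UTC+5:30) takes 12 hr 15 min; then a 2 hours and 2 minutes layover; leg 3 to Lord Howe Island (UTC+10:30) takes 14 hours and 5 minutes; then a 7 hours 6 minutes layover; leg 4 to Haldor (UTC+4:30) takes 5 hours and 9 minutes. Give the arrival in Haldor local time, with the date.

20:35 on Sep 13

Convert departure to UTC: 15:45 + 1:00 = 16:45 UTC on Sep 11.
Add 4 hours and 48 minutes leg 1 → 21:33 UTC.
Add 1 hour 55 minutes layover in Isla Perdida → 23:28 UTC.
Add 12 hours and 15 minutes leg 2 → 11:43 UTC (Sep 12).
Add 2 hours and 2 minutes layover in Cape Morrow → 13:45 UTC.
Add 14 hours and 5 minutes leg 3 → 03:50 UTC (Sep 13).
Add 7 hours and 6 minutes layover in Lord Howe Island → 10:56 UTC.
Add 5 hours 9 minutes leg 4 → 16:05 UTC.
Haldor is UTC+4:30, so local arrival = 16:05 + 4:30 = 20:35 on Sep 13.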